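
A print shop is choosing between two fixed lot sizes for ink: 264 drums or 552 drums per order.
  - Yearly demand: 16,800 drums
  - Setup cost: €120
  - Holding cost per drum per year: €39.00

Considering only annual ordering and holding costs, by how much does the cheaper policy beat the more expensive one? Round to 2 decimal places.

TC(Q) = (D/Q)S + (Q/2)H
TC(264) = (16,800/264)×120 + (264/2)×39 = €12,784.36
TC(552) = (16,800/552)×120 + (552/2)×39 = €14,416.17
Cheaper: Q = 264.  Difference = €1,631.81

€1,631.81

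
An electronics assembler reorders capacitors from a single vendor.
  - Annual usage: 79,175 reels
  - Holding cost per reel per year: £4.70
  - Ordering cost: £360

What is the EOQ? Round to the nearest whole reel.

3,483 reels

EOQ = √(2DS/H) = √(2 × 79,175 × 360 / 4.7)
    = √(12,128,936.17) ≈ 3,482.66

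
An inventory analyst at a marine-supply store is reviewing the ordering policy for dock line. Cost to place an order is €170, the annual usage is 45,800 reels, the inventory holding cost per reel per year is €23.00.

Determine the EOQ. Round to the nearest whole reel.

823 reels

2DS/H = 2·45,800·170/23 = 677,043.48
EOQ = √677,043.48 ≈ 822.83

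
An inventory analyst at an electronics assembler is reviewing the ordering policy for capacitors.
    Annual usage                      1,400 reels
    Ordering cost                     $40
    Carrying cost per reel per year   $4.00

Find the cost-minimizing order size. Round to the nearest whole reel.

EOQ = √(2DS/H) = √(2 × 1,400 × 40 / 4)
    = √(28,000.00) ≈ 167.33

167 reels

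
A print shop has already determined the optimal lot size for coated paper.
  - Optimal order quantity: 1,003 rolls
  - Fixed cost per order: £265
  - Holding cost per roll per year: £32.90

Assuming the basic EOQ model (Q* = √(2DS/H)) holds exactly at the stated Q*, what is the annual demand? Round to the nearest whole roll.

62,448 rolls per year

From Q* = √(2DS/H) ⇒ Q*² = 2DS/H.
D = Q²H / (2S) = 1,003² × 32.9 / (2 × 265) = 62,448.48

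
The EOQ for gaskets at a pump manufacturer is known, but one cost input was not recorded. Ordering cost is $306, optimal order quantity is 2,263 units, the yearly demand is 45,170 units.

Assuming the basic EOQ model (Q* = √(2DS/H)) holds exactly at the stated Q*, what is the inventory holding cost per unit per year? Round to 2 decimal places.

$5.40

From Q* = √(2DS/H) ⇒ Q*² = 2DS/H.
H = 2DS / Q² = 2 × 45,170 × 306 / 2,263² = 5.3980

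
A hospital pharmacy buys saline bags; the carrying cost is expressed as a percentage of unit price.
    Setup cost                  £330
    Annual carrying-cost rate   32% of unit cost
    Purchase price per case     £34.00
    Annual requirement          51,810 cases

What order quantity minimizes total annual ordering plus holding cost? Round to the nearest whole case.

Carrying cost H = £34 × 32% = £10.8800/case/yr
2DS/H = 2·51,810·330/10.88 = 3,142,886.03
EOQ = √3,142,886.03 ≈ 1,772.82

1,773 cases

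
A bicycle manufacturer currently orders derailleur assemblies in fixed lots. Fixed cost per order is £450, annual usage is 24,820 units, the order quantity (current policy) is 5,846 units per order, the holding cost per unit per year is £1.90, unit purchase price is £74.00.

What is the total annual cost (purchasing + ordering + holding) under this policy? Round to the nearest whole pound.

£1,844,144

Ordering: D/Q × S = 24,820/5,846 × £450 = £1,910.54
Holding:  Q/2 × H = 5,846/2 × £1.9 = £5,553.70
Purchase cost = D·C = 24,820 × 74 = £1,836,680.00
Total = £1,910.54 + £5,553.70 + £1,836,680.00 = £1,844,144.24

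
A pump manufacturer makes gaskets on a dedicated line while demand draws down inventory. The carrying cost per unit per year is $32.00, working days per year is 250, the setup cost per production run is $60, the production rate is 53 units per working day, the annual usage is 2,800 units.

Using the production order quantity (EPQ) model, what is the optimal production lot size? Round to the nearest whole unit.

d = 2,800/250 = 11.2000 units/day;  effective holding cost H(1 − d/p) = 32·(1 − 11.2000/53) = 25.23774
Q* = √(2DS / H_eff) = √(2·2,800·60 / 25.23774) ≈ 115.38

115 units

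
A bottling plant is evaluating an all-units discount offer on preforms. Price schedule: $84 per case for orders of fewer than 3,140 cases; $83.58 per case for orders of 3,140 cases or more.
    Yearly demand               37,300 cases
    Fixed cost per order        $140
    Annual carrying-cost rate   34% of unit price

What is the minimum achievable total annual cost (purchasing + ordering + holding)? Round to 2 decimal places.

H₁ = 34%×$84 = $28.5600;  H₂ = 34%×$83.58 = $28.4172
EOQ₁ = √(2×37,300×140/28.5600) = 604.72  (< 3,140, feasible at tier 1)
EOQ₂ = √(2×37,300×140/28.4172) = 606.24  (< 3,140 → use Q = 3,140 at tier-2 price)
TC(tier 1 (EOQ₁), Q≈604.7) = $3,150,470.80
TC(tier 2, Q≈3,140.0) = $3,163,812.06
Minimum at tier 1 (EOQ₁): $3,150,470.80

$3,150,470.80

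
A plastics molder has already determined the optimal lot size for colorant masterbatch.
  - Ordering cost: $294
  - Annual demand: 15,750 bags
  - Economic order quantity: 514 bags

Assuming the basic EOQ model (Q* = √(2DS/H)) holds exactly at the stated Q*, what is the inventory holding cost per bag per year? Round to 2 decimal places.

EOQ relation: Q² = 2DS/H, so rearrange for the unknown.
H = 2DS / Q² = 2 × 15,750 × 294 / 514² = 35.0535

$35.05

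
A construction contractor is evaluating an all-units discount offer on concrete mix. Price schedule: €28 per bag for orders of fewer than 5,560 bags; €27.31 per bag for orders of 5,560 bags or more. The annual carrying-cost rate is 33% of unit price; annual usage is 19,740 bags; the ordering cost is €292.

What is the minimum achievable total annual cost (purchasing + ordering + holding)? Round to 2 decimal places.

H₁ = 33%×€28 = €9.2400;  H₂ = 33%×€27.31 = €9.0123
EOQ₁ = √(2×19,740×292/9.2400) = 1,116.98  (< 5,560, feasible at tier 1)
EOQ₂ = √(2×19,740×292/9.0123) = 1,131.00  (< 5,560 → use Q = 5,560 at tier-2 price)
TC(tier 1 (EOQ₁), Q≈1,117.0) = €563,040.86
TC(tier 2, Q≈5,560.0) = €565,190.30
Minimum at tier 1 (EOQ₁): €563,040.86

€563,040.86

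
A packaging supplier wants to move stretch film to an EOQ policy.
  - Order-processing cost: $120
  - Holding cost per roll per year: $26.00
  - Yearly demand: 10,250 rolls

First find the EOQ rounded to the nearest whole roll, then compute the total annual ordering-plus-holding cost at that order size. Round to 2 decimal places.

Q* = √(2·D·S / H) = √(2·10,250·120 / 26) = √94,615.4 ≈ 307.60 → Q = 308 rolls
Ordering: D/Q × S = 10,250/308 × $120 = $3,993.51
Holding:  Q/2 × H = 308/2 × $26 = $4,004.00
Total = $3,993.51 + $4,004.00 = $7,997.51

$7,997.51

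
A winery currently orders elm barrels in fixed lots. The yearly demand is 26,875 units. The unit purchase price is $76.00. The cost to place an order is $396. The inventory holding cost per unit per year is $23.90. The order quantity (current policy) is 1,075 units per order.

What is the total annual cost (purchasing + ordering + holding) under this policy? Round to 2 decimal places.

Ordering: D/Q × S = 26,875/1,075 × $396 = $9,900.00
Holding:  Q/2 × H = 1,075/2 × $23.9 = $12,846.25
Purchase cost = D·C = 26,875 × 76 = $2,042,500.00
Total = $9,900.00 + $12,846.25 + $2,042,500.00 = $2,065,246.25

$2,065,246.25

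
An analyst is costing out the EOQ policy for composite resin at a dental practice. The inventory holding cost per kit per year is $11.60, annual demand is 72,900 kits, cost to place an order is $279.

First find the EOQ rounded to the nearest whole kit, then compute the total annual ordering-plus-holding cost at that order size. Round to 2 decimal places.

$21,722.50

Q* = √(2·D·S / H) = √(2·72,900·279 / 11.6) = √3,506,741.4 ≈ 1,872.63 → Q = 1,873 kits
Ordering: D/Q × S = 72,900/1,873 × $279 = $10,859.10
Holding:  Q/2 × H = 1,873/2 × $11.6 = $10,863.40
Total = $10,859.10 + $10,863.40 = $21,722.50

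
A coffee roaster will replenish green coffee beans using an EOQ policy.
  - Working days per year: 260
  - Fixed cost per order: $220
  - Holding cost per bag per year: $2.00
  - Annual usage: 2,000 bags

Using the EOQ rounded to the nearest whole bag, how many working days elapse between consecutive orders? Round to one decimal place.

86.2 days

EOQ = √(2DS/H) = √(2 × 2,000 × 220 / 2)
    = √(440,000.00) ≈ 663.32 → Q = 663 bags
Days between orders = 260 / (D/Q) = 260 / 3.017 ≈ 86.190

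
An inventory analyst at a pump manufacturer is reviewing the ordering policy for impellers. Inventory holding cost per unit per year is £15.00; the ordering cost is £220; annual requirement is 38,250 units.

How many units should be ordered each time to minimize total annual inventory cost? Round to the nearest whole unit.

Optimal lot size Q* = (2 × 38,250 × £220 / £15)^½ ≈ 1,059.25

1,059 units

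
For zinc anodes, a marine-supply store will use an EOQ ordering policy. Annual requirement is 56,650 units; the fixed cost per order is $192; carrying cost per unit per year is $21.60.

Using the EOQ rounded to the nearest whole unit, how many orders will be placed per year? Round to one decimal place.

56.4 orders per year

2DS/H = 2·56,650·192/21.6 = 1,007,111.11
EOQ = √1,007,111.11 ≈ 1,003.55 → Q = 1,004
Orders per year = D/Q = 56,650 / 1,004 = 56.424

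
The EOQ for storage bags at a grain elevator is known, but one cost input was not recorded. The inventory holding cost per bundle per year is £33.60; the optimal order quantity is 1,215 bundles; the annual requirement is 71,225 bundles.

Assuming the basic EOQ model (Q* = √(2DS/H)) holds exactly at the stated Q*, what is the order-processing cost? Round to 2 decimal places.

£348.20

From Q* = √(2DS/H) ⇒ Q*² = 2DS/H.
S = Q²H / (2D) = 1,215² × 33.6 / (2 × 71,225) = 348.2005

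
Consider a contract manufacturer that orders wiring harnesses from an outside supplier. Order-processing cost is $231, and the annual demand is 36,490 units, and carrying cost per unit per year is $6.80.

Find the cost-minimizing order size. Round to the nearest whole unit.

Q* = √(2·D·S / H) = √(2·36,490·231 / 6.8) = √2,479,173.5 ≈ 1,574.54

1,575 units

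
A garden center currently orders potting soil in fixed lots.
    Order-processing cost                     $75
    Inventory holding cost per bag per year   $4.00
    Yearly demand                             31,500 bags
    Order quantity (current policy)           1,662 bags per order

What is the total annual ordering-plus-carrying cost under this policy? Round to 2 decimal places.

$4,745.48

Orders/yr = 31,500/1,662 = 18.953; ordering cost = 18.953 × $75 = $1,421.48
Average inventory = 1,662/2 = 831; holding cost = 831 × $4 = $3,324.00
Total = $1,421.48 + $3,324.00 = $4,745.48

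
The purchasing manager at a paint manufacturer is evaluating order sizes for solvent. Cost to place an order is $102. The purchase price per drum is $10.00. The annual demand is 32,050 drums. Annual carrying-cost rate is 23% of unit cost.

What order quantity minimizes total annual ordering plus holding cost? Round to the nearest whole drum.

H = i·C = 0.23 × $10 = $2.3000 per drum-year
Optimal lot size Q* = (2 × 32,050 × $102 / $2.3)^½ ≈ 1,686.03

1,686 drums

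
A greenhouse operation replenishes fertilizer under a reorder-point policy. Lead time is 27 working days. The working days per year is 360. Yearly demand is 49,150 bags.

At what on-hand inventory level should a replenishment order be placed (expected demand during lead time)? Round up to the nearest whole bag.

3,687 bags

Daily demand d = 49,150 / 360 = 136.528 bags/day
Demand during lead time = 136.528 × 27 = 3,686.25
Reorder point = 3,686.25 → round up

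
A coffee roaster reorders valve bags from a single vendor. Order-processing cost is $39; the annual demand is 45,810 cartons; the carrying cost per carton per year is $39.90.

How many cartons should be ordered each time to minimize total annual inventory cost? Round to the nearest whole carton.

Optimal lot size Q* = (2 × 45,810 × $39 / $39.9)^½ ≈ 299.25

299 cartons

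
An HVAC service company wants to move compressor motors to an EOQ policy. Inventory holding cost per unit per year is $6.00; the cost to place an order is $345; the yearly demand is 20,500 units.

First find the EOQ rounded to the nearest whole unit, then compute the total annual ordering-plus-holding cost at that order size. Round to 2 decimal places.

$9,212.49

2DS/H = 2·20,500·345/6 = 2,357,500.00
EOQ = √2,357,500.00 ≈ 1,535.42 → Q = 1,535 units
Annual ordering cost = (D/Q)·S = (20,500/1,535) × 345 = $4,607.49
Annual holding cost  = (Q/2)·H = (1,535/2) × 6 = $4,605.00
Total = $4,607.49 + $4,605.00 = $9,212.49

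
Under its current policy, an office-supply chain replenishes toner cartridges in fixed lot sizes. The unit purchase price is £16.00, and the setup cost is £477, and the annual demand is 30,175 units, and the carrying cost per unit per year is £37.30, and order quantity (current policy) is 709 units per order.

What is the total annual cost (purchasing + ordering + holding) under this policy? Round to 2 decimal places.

Orders/yr = 30,175/709 = 42.560; ordering cost = 42.560 × £477 = £20,301.09
Average inventory = 709/2 = 354.5; holding cost = 354.5 × £37.3 = £13,222.85
Purchase cost = D·C = 30,175 × 16 = £482,800.00
Total = £20,301.09 + £13,222.85 + £482,800.00 = £516,323.94

£516,323.94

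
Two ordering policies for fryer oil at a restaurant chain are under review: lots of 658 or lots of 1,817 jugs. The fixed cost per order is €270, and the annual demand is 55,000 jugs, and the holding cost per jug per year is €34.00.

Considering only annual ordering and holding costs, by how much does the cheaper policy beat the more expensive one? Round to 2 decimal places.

For each Q, cost = (D/Q)·S + (Q/2)·H.
TC(658) = (55,000/658)×270 + (658/2)×34 = €33,754.39
TC(1,817) = (55,000/1,817)×270 + (1,817/2)×34 = €39,061.81
Cheaper: Q = 658.  Difference = €5,307.42

€5,307.42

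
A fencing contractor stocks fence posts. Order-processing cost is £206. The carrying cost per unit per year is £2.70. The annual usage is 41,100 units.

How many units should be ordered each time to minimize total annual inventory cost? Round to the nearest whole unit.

2DS/H = 2·41,100·206/2.7 = 6,271,555.56
EOQ = √6,271,555.56 ≈ 2,504.31

2,504 units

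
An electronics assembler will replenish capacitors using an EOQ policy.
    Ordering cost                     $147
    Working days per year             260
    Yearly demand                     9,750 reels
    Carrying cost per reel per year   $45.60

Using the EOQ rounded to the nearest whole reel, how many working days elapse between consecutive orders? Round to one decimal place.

Q* = √(2·D·S / H) = √(2·9,750·147 / 45.6) = √62,861.8 ≈ 250.72 → Q = 251 reels
Days between orders = 260 / (D/Q) = 260 / 38.845 ≈ 6.693

6.7 days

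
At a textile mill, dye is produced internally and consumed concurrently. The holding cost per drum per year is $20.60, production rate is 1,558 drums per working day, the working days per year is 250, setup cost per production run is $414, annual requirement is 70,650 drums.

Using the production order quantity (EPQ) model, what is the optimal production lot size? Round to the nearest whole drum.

d = 70,650/250 = 282.6000 drums/day;  effective holding cost H(1 − d/p) = 20.6·(1 − 282.6000/1558) = 16.86344
Q* = √(2DS / H_eff) = √(2·70,650·414 / 16.86344) ≈ 1,862.51

1,863 drums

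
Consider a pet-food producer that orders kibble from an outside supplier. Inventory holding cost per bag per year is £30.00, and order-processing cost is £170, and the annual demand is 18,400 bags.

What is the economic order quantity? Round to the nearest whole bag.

457 bags

2DS/H = 2·18,400·170/30 = 208,533.33
EOQ = √208,533.33 ≈ 456.65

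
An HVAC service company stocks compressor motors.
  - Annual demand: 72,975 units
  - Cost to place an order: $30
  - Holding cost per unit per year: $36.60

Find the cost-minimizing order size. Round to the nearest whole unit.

346 units

Optimal lot size Q* = (2 × 72,975 × $30 / $36.6)^½ ≈ 345.88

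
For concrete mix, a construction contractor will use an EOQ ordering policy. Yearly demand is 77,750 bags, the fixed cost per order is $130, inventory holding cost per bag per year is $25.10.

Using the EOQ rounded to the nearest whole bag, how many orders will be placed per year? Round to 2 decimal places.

EOQ = √(2DS/H) = √(2 × 77,750 × 130 / 25.1)
    = √(805,378.49) ≈ 897.43 → Q = 897
Orders per year = D/Q = 77,750 / 897 = 86.678

86.68 orders per year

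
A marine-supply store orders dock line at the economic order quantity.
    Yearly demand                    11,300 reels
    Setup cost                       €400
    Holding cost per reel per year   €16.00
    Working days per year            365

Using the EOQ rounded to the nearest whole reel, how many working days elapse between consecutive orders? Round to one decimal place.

24.3 days

2DS/H = 2·11,300·400/16 = 565,000.00
EOQ = √565,000.00 ≈ 751.66 → Q = 752 reels
Cycle time = (working days × Q)/D = (365 × 752) / 11,300 = 24.290 days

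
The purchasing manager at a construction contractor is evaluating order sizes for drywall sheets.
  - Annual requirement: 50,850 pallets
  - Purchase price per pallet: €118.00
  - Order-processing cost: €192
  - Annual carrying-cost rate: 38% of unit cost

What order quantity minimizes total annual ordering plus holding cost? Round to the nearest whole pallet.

660 pallets

Carrying cost H = €118 × 38% = €44.8400/pallet/yr
2DS/H = 2·50,850·192/44.84 = 435,468.33
EOQ = √435,468.33 ≈ 659.90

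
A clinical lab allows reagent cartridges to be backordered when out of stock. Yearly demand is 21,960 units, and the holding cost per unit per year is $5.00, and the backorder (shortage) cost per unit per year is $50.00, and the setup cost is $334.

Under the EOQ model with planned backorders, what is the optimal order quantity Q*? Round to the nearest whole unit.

1,796 units

Q* = √(2DS/H) · √((H + b)/b)
   = √(2 × 21,960 × 334 / 5) · √((5 + 50) / 50)
   = 1,712.850 × 1.0488 ≈ 1,796.45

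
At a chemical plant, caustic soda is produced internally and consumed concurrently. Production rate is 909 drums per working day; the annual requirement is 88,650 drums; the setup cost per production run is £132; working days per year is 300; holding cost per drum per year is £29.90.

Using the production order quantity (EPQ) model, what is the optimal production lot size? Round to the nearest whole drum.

d = 88,650/300 = 295.5000 drums/day;  effective holding cost H(1 − d/p) = 29.9·(1 − 295.5000/909) = 20.18003
Q* = √(2DS / H_eff) = √(2·88,650·132 / 20.18003) ≈ 1,076.91

1,077 drums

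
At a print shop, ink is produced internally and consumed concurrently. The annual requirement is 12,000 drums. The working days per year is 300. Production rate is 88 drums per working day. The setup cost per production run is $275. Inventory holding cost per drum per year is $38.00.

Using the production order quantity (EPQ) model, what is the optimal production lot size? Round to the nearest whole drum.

564 drums

d = 12,000/300 = 40.0000 drums/day;  effective holding cost H(1 − d/p) = 38·(1 − 40.0000/88) = 20.72727
Q* = √(2DS / H_eff) = √(2·12,000·275 / 20.72727) ≈ 564.29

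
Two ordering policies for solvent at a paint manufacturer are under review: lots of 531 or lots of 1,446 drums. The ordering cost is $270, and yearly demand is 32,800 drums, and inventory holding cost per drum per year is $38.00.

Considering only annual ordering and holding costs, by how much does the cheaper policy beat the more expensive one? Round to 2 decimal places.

Annual cost at Q: ordering D·S/Q plus holding Q·H/2.
TC(531) = (32,800/531)×270 + (531/2)×38 = $26,766.97
TC(1,446) = (32,800/1,446)×270 + (1,446/2)×38 = $33,598.48
Lots of 531 are cheaper by $6,831.52.

$6,831.52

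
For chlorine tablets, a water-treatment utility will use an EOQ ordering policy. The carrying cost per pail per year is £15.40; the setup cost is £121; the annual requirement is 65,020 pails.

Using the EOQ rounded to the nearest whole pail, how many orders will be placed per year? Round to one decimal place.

Q* = √(2·D·S / H) = √(2·65,020·121 / 15.4) = √1,021,742.9 ≈ 1,010.81 → Q = 1,011
Orders per year = D/Q = 65,020 / 1,011 = 64.313

64.3 orders per year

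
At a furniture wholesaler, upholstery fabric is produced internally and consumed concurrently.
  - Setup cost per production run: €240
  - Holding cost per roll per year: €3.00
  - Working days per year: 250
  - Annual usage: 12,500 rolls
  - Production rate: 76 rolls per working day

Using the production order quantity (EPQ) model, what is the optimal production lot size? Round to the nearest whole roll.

2,418 rolls

d = 12,500/250 = 50.0000 rolls/day;  effective holding cost H(1 − d/p) = 3·(1 − 50.0000/76) = 1.02632
Q* = √(2DS / H_eff) = √(2·12,500·240 / 1.02632) ≈ 2,417.88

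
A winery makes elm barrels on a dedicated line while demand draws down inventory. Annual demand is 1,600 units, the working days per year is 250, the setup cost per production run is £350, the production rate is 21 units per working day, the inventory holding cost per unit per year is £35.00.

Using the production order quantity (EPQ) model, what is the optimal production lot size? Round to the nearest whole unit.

Daily demand d = 1,600/250 = 6.400; p = 21; 1 − d/p = 0.69524
EPQ = √(2DS / (H(1 − d/p)))
    = √(2 × 1,600 × 350 / (35 × 0.69524)) ≈ 214.54

215 units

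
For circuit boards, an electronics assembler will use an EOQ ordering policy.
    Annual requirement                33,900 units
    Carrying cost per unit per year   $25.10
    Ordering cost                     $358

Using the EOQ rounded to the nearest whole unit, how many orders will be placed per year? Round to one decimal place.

EOQ = √(2DS/H) = √(2 × 33,900 × 358 / 25.1)
    = √(967,027.89) ≈ 983.38 → Q = 983
N = D/Q = 33,900/983 ≈ 34.486 orders/yr

34.5 orders per year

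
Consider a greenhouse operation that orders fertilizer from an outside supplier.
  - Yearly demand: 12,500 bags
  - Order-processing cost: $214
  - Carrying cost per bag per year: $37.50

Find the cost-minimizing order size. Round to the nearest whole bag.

378 bags

Q* = √(2·D·S / H) = √(2·12,500·214 / 37.5) = √142,666.7 ≈ 377.71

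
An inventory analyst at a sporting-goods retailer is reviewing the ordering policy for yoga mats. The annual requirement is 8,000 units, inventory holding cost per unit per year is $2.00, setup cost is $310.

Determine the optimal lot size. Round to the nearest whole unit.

Q* = √(2·D·S / H) = √(2·8,000·310 / 2) = √2,480,000.0 ≈ 1,574.80

1,575 units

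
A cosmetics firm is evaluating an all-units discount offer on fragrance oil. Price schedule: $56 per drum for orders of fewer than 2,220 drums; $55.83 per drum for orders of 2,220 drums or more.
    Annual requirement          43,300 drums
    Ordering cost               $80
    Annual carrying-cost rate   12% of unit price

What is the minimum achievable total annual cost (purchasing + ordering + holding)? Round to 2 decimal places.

H₁ = 12%×$56 = $6.7200;  H₂ = 12%×$55.83 = $6.6996
EOQ₁ = √(2×43,300×80/6.7200) = 1,015.36  (< 2,220, feasible at tier 1)
EOQ₂ = √(2×43,300×80/6.6996) = 1,016.90  (< 2,220 → use Q = 2,220 at tier-2 price)
TC(tier 1 (EOQ₁), Q≈1,015.4) = $2,431,623.21
TC(tier 2, Q≈2,220.0) = $2,426,435.92
Minimum at tier 2: $2,426,435.92

$2,426,435.92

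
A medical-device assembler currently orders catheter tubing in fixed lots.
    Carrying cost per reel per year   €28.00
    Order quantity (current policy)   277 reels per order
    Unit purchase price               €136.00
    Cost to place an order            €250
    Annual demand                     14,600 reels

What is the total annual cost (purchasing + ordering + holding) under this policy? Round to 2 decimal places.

Orders/yr = 14,600/277 = 52.708; ordering cost = 52.708 × €250 = €13,176.90
Average inventory = 277/2 = 138.5; holding cost = 138.5 × €28 = €3,878.00
Purchase cost = D·C = 14,600 × 136 = €1,985,600.00
Total = €13,176.90 + €3,878.00 + €1,985,600.00 = €2,002,654.90

€2,002,654.90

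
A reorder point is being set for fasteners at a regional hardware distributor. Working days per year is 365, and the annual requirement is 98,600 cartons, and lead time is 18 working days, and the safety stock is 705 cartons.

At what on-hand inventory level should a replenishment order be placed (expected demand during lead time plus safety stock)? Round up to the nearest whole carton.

Daily demand d = 98,600 / 365 = 270.137 cartons/day
Demand during lead time = 270.137 × 18 = 4,862.47
Reorder point = 4,862.47 + 705 = 5,567.47 → round up

5,568 cartons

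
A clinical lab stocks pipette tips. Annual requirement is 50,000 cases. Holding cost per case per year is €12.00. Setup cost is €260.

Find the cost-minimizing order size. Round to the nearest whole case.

1,472 cases

Optimal lot size Q* = (2 × 50,000 × €260 / €12)^½ ≈ 1,471.96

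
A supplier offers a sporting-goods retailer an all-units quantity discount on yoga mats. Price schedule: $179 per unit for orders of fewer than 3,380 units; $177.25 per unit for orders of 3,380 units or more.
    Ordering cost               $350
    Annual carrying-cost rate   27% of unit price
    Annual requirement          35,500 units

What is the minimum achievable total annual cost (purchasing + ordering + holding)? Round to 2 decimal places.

H₁ = 27%×$179 = $48.3300;  H₂ = 27%×$177.25 = $47.8575
EOQ₁ = √(2×35,500×350/48.3300) = 717.06  (< 3,380, feasible at tier 1)
EOQ₂ = √(2×35,500×350/47.8575) = 720.59  (< 3,380 → use Q = 3,380 at tier-2 price)
TC(tier 1 (EOQ₁), Q≈717.1) = $6,389,155.45
TC(tier 2, Q≈3,380.0) = $6,376,930.21
Minimum at tier 2: $6,376,930.21

$6,376,930.21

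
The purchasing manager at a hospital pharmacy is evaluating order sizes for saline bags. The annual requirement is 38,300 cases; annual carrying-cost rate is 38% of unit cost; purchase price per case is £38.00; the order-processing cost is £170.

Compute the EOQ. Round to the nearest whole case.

H = i·C = 0.38 × £38 = £14.4400 per case-year
Q* = √(2·D·S / H) = √(2·38,300·170 / 14.44) = √901,800.6 ≈ 949.63

950 cases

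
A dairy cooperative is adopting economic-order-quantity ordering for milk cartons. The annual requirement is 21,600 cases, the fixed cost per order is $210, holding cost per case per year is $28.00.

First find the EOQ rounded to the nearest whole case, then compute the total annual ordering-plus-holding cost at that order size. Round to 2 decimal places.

EOQ = √(2DS/H) = √(2 × 21,600 × 210 / 28)
    = √(324,000.00) ≈ 569.21 → Q = 569 cases
Annual ordering cost = (D/Q)·S = (21,600/569) × 210 = $7,971.88
Annual holding cost  = (Q/2)·H = (569/2) × 28 = $7,966.00
Total = $7,971.88 + $7,966.00 = $15,937.88

$15,937.88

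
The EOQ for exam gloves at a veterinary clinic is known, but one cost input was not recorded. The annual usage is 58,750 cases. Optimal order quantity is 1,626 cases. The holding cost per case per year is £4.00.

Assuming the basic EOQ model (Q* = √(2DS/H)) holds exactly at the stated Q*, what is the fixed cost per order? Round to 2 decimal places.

£90.00

EOQ relation: Q² = 2DS/H, so rearrange for the unknown.
S = Q²H / (2D) = 1,626² × 4 / (2 × 58,750) = 90.0043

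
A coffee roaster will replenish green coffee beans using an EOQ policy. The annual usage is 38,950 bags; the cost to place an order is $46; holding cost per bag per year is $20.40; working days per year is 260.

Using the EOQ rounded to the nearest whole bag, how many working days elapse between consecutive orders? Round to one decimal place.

2.8 days

2DS/H = 2·38,950·46/20.4 = 175,656.86
EOQ = √175,656.86 ≈ 419.11 → Q = 419 bags
Days between orders = 260 / (D/Q) = 260 / 92.959 ≈ 2.797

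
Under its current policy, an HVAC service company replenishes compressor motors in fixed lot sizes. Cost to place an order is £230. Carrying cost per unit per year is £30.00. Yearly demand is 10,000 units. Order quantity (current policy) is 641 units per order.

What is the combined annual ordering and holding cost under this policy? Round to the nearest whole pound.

£13,203

Orders/yr = 10,000/641 = 15.601; ordering cost = 15.601 × £230 = £3,588.14
Average inventory = 641/2 = 320.5; holding cost = 320.5 × £30 = £9,615.00
Total = £3,588.14 + £9,615.00 = £13,203.14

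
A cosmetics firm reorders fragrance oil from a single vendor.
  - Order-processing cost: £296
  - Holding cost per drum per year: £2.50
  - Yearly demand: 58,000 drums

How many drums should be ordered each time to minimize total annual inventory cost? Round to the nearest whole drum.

3,706 drums

Q* = √(2·D·S / H) = √(2·58,000·296 / 2.5) = √13,734,400.0 ≈ 3,706.00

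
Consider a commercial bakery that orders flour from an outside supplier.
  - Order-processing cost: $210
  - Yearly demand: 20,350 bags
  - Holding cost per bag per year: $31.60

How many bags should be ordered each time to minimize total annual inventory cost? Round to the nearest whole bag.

520 bags

2DS/H = 2·20,350·210/31.6 = 270,474.68
EOQ = √270,474.68 ≈ 520.07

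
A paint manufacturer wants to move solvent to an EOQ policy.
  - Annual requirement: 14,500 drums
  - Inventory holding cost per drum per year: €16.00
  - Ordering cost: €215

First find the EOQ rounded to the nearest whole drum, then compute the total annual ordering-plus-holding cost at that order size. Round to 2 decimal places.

EOQ = √(2DS/H) = √(2 × 14,500 × 215 / 16)
    = √(389,687.50) ≈ 624.25 → Q = 624 drums
Annual ordering cost = (D/Q)·S = (14,500/624) × 215 = €4,995.99
Annual holding cost  = (Q/2)·H = (624/2) × 16 = €4,992.00
Total = €4,995.99 + €4,992.00 = €9,987.99

€9,987.99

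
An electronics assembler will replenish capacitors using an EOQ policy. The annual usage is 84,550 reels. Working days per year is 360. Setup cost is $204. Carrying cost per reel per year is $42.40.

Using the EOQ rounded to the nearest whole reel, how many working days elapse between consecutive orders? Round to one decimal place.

Optimal lot size Q* = (2 × 84,550 × $204 / $42.4)^½ ≈ 901.99 → Q = 902 reels
T = Q/D × 360 days = 902/84,550 × 360 = 3.841 days

3.8 days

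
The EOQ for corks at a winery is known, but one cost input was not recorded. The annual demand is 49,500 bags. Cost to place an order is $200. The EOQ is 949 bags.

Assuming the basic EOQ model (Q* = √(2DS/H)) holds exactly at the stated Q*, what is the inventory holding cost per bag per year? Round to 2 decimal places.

$21.99

Since Q* = (2DS/H)^½, squaring gives Q*²·H = 2DS.
H = 2DS / Q² = 2 × 49,500 × 200 / 949² = 21.9853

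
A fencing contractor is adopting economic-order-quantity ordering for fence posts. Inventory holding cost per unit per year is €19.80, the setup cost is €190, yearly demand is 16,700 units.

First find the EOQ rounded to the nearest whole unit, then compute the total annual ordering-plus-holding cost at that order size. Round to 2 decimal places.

Q* = √(2·D·S / H) = √(2·16,700·190 / 19.8) = √320,505.1 ≈ 566.13 → Q = 566 units
Orders/yr = 16,700/566 = 29.505; ordering cost = 29.505 × €190 = €5,606.01
Average inventory = 566/2 = 283; holding cost = 283 × €19.8 = €5,603.40
Total = €5,606.01 + €5,603.40 = €11,209.41

€11,209.41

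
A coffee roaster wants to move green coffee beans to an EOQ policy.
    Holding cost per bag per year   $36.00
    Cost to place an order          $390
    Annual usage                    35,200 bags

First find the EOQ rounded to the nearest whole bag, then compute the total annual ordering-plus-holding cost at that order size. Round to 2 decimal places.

$31,439.09

EOQ = √(2DS/H) = √(2 × 35,200 × 390 / 36)
    = √(762,666.67) ≈ 873.31 → Q = 873 bags
Orders/yr = 35,200/873 = 40.321; ordering cost = 40.321 × $390 = $15,725.09
Average inventory = 873/2 = 436.5; holding cost = 436.5 × $36 = $15,714.00
Total = $15,725.09 + $15,714.00 = $31,439.09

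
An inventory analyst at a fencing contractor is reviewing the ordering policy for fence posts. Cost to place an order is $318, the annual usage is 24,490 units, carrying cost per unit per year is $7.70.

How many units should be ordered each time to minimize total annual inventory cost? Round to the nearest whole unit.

1,422 units

EOQ = √(2DS/H) = √(2 × 24,490 × 318 / 7.7)
    = √(2,022,810.39) ≈ 1,422.26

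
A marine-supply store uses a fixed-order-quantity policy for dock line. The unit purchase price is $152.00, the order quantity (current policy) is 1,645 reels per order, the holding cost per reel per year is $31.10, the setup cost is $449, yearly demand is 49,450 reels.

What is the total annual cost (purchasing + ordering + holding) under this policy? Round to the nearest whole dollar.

Ordering: D/Q × S = 49,450/1,645 × $449 = $13,497.29
Holding:  Q/2 × H = 1,645/2 × $31.1 = $25,579.75
Purchase cost = D·C = 49,450 × 152 = $7,516,400.00
Total = $13,497.29 + $25,579.75 + $7,516,400.00 = $7,555,477.04

$7,555,477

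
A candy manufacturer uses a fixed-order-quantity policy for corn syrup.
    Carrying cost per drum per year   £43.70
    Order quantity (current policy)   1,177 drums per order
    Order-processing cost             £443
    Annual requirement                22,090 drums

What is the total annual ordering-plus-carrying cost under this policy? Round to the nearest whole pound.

Ordering: D/Q × S = 22,090/1,177 × £443 = £8,314.25
Holding:  Q/2 × H = 1,177/2 × £43.7 = £25,717.45
Total = £8,314.25 + £25,717.45 = £34,031.70

£34,032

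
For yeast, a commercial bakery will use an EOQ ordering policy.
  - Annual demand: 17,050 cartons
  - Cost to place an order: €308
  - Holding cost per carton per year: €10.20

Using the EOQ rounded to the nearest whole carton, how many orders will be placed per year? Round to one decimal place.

EOQ = √(2DS/H) = √(2 × 17,050 × 308 / 10.2)
    = √(1,029,686.27) ≈ 1,014.73 → Q = 1,015
N = D/Q = 17,050/1,015 ≈ 16.798 orders/yr

16.8 orders per year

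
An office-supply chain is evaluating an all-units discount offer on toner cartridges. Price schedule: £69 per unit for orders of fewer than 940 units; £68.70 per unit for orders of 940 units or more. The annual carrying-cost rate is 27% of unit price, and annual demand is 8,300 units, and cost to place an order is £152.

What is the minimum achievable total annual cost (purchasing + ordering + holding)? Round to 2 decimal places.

H₁ = 27%×£69 = £18.6300;  H₂ = 27%×£68.70 = £18.5490
EOQ₁ = √(2×8,300×152/18.6300) = 368.02  (< 940, feasible at tier 1)
EOQ₂ = √(2×8,300×152/18.5490) = 368.82  (< 940 → use Q = 940 at tier-2 price)
TC(tier 1 (EOQ₁), Q≈368.0) = £579,556.18
TC(tier 2, Q≈940.0) = £580,270.16
Minimum at tier 1 (EOQ₁): £579,556.18

£579,556.18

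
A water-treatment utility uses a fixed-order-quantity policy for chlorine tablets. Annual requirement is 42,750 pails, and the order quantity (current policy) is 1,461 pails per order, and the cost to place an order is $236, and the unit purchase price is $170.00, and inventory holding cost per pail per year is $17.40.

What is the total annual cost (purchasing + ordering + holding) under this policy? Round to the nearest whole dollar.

$7,287,116

Ordering: D/Q × S = 42,750/1,461 × $236 = $6,905.54
Holding:  Q/2 × H = 1,461/2 × $17.4 = $12,710.70
Purchase cost = D·C = 42,750 × 170 = $7,267,500.00
Total = $6,905.54 + $12,710.70 + $7,267,500.00 = $7,287,116.24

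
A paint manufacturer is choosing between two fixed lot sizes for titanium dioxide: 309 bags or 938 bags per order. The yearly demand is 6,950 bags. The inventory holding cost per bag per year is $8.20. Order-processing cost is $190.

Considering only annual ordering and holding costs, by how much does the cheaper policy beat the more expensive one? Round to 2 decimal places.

$286.78

For each Q, cost = (D/Q)·S + (Q/2)·H.
TC(309) = (6,950/309)×190 + (309/2)×8.2 = $5,540.36
TC(938) = (6,950/938)×190 + (938/2)×8.2 = $5,253.58
Cheaper: Q = 938.  Difference = $286.78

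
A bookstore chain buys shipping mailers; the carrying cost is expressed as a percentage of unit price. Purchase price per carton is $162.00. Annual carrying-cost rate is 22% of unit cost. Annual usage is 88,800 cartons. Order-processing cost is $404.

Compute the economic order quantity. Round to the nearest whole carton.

H = i·C = 0.22 × $162 = $35.6400 per carton-year
Optimal lot size Q* = (2 × 88,800 × $404 / $35.64)^½ ≈ 1,418.87

1,419 cartons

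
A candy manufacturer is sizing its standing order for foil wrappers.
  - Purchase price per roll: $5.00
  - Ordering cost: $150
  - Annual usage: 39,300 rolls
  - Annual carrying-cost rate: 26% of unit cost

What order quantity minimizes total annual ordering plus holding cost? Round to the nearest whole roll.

3,012 rolls

H = i·C = 0.26 × $5 = $1.3000 per roll-year
EOQ = √(2DS/H) = √(2 × 39,300 × 150 / 1.3)
    = √(9,069,230.77) ≈ 3,011.52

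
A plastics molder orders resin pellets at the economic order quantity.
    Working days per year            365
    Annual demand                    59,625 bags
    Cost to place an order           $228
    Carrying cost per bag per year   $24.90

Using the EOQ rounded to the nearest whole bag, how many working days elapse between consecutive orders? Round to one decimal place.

6.4 days

EOQ = √(2DS/H) = √(2 × 59,625 × 228 / 24.9)
    = √(1,091,927.71) ≈ 1,044.95 → Q = 1,045 bags
Cycle time = (working days × Q)/D = (365 × 1,045) / 59,625 = 6.397 days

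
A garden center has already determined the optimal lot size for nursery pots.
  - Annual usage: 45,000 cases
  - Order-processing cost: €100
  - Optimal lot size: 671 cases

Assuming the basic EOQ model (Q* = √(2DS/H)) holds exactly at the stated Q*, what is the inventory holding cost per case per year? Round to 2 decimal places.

€19.99

EOQ relation: Q² = 2DS/H, so rearrange for the unknown.
H = 2DS / Q² = 2 × 45,000 × 100 / 671² = 19.9893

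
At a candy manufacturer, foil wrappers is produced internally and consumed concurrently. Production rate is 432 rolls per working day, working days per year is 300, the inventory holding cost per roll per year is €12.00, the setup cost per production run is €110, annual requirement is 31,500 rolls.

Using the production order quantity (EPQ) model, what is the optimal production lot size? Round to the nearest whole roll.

873 rolls

d = 31,500/300 = 105.0000 rolls/day;  effective holding cost H(1 − d/p) = 12·(1 − 105.0000/432) = 9.08333
Q* = √(2DS / H_eff) = √(2·31,500·110 / 9.08333) ≈ 873.46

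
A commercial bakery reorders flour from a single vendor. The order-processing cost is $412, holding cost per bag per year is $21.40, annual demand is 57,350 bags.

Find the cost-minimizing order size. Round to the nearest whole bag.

2DS/H = 2·57,350·412/21.4 = 2,208,242.99
EOQ = √2,208,242.99 ≈ 1,486.02

1,486 bags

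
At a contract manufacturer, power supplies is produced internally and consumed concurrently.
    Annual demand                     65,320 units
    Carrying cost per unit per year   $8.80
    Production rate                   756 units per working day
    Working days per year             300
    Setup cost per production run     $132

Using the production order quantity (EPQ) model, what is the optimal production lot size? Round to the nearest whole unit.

1,659 units

d = 65,320/300 = 217.7333 units/day;  effective holding cost H(1 − d/p) = 8.8·(1 − 217.7333/756) = 6.26554
Q* = √(2DS / H_eff) = √(2·65,320·132 / 6.26554) ≈ 1,659.00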